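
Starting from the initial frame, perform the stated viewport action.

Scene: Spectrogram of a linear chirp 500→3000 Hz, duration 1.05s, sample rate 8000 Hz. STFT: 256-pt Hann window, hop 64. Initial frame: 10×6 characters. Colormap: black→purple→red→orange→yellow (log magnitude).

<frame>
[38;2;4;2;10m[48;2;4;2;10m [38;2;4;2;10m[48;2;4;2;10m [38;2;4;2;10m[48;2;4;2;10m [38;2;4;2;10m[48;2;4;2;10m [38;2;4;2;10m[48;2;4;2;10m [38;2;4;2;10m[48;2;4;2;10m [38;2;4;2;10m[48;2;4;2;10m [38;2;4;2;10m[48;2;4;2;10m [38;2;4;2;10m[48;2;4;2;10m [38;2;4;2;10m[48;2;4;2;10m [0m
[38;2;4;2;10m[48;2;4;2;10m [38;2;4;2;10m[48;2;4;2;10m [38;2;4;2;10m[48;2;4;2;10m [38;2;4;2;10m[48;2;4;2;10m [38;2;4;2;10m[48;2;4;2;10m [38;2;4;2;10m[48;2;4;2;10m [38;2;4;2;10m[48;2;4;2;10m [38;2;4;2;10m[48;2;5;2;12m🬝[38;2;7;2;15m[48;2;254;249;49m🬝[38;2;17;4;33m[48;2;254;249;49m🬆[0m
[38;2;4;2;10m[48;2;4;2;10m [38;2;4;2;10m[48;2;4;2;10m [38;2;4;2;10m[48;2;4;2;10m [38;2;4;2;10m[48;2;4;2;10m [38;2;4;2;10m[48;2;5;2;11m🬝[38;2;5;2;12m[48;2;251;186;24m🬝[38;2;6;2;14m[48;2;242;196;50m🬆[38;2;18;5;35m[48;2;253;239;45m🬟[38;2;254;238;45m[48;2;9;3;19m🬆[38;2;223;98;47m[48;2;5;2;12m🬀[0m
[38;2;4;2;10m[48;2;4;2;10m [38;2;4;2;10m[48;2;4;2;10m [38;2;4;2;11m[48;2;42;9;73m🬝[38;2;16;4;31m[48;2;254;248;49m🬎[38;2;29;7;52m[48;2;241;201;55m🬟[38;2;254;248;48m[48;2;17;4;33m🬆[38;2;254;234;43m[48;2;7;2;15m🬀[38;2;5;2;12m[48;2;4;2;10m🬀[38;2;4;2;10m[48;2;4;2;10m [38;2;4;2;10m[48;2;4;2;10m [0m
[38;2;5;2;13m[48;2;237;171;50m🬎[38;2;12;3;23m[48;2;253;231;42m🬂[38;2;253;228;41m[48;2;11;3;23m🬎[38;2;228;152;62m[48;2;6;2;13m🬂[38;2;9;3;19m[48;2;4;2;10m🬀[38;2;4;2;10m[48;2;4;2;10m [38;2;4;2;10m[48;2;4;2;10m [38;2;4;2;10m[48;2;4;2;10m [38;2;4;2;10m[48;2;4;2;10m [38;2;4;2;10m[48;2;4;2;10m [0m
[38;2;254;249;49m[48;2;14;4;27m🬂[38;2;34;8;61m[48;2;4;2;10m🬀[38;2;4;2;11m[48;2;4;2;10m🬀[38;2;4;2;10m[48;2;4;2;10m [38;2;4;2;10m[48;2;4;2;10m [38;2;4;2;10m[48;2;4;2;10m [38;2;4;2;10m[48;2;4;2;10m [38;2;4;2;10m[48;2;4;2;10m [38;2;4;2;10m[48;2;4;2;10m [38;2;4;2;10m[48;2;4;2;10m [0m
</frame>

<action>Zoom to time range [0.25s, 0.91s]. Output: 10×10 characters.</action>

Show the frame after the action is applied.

<frame>
[38;2;4;2;10m[48;2;4;2;10m [38;2;4;2;10m[48;2;4;2;10m [38;2;4;2;10m[48;2;4;2;10m [38;2;4;2;10m[48;2;4;2;10m [38;2;4;2;10m[48;2;4;2;10m [38;2;4;2;10m[48;2;4;2;10m [38;2;4;2;10m[48;2;4;2;10m [38;2;4;2;10m[48;2;4;2;10m [38;2;4;2;10m[48;2;4;2;10m [38;2;4;2;10m[48;2;4;2;10m [0m
[38;2;4;2;10m[48;2;4;2;10m [38;2;4;2;10m[48;2;4;2;10m [38;2;4;2;10m[48;2;4;2;10m [38;2;4;2;10m[48;2;4;2;10m [38;2;4;2;10m[48;2;4;2;10m [38;2;4;2;10m[48;2;4;2;10m [38;2;4;2;10m[48;2;4;2;10m [38;2;4;2;10m[48;2;4;2;10m [38;2;4;2;10m[48;2;4;2;10m [38;2;4;2;10m[48;2;4;2;10m [0m
[38;2;4;2;10m[48;2;4;2;10m [38;2;4;2;10m[48;2;4;2;10m [38;2;4;2;10m[48;2;4;2;10m [38;2;4;2;10m[48;2;4;2;10m [38;2;4;2;10m[48;2;4;2;10m [38;2;4;2;10m[48;2;4;2;10m [38;2;4;2;10m[48;2;4;2;10m [38;2;4;2;10m[48;2;4;2;10m [38;2;4;2;10m[48;2;4;2;10m [38;2;4;2;10m[48;2;6;2;14m🬝[0m
[38;2;4;2;10m[48;2;4;2;10m [38;2;4;2;10m[48;2;4;2;10m [38;2;4;2;10m[48;2;4;2;10m [38;2;4;2;10m[48;2;4;2;10m [38;2;4;2;10m[48;2;4;2;10m [38;2;4;2;10m[48;2;4;2;10m [38;2;4;2;10m[48;2;5;2;12m🬝[38;2;4;2;11m[48;2;34;8;60m🬝[38;2;11;3;22m[48;2;252;214;35m🬎[38;2;38;9;55m[48;2;253;226;39m🬂[0m
[38;2;4;2;10m[48;2;4;2;10m [38;2;4;2;10m[48;2;4;2;10m [38;2;4;2;10m[48;2;4;2;10m [38;2;4;2;10m[48;2;5;2;12m🬝[38;2;4;2;10m[48;2;17;4;32m🬝[38;2;20;5;28m[48;2;254;244;47m🬝[38;2;26;6;45m[48;2;254;245;47m🬆[38;2;253;229;41m[48;2;118;33;64m🬜[38;2;236;179;57m[48;2;10;3;20m🬆[38;2;50;11;87m[48;2;6;2;13m🬀[0m
[38;2;4;2;10m[48;2;4;2;10m [38;2;4;2;10m[48;2;6;2;13m🬝[38;2;7;2;15m[48;2;156;40;82m🬝[38;2;12;3;25m[48;2;249;210;39m🬆[38;2;76;18;84m[48;2;254;244;47m🬟[38;2;253;229;41m[48;2;24;6;41m🬆[38;2;250;156;12m[48;2;10;3;21m🬀[38;2;7;2;15m[48;2;4;2;10m🬀[38;2;4;2;11m[48;2;4;2;10m🬀[38;2;4;2;10m[48;2;4;2;10m [0m
[38;2;16;4;31m[48;2;245;187;38m🬎[38;2;96;25;55m[48;2;253;230;41m🬂[38;2;243;206;51m[48;2;23;5;42m🬎[38;2;237;172;49m[48;2;8;2;18m🬂[38;2;19;5;35m[48;2;4;2;11m🬀[38;2;4;2;11m[48;2;4;2;10m🬂[38;2;4;2;10m[48;2;4;2;10m [38;2;4;2;10m[48;2;4;2;10m [38;2;4;2;10m[48;2;4;2;10m [38;2;4;2;10m[48;2;4;2;10m [0m
[38;2;254;249;49m[48;2;49;13;35m🬂[38;2;119;30;85m[48;2;6;2;13m🬀[38;2;6;2;14m[48;2;4;2;10m🬀[38;2;4;2;10m[48;2;4;2;10m [38;2;4;2;10m[48;2;4;2;10m [38;2;4;2;10m[48;2;4;2;10m [38;2;4;2;10m[48;2;4;2;10m [38;2;4;2;10m[48;2;4;2;10m [38;2;4;2;10m[48;2;4;2;10m [38;2;4;2;10m[48;2;4;2;10m [0m
[38;2;4;2;10m[48;2;4;2;10m [38;2;4;2;10m[48;2;4;2;10m [38;2;4;2;10m[48;2;4;2;10m [38;2;4;2;10m[48;2;4;2;10m [38;2;4;2;10m[48;2;4;2;10m [38;2;4;2;10m[48;2;4;2;10m [38;2;4;2;10m[48;2;4;2;10m [38;2;4;2;10m[48;2;4;2;10m [38;2;4;2;10m[48;2;4;2;10m [38;2;4;2;10m[48;2;4;2;10m [0m
[38;2;4;2;10m[48;2;4;2;10m [38;2;4;2;10m[48;2;4;2;10m [38;2;4;2;10m[48;2;4;2;10m [38;2;4;2;10m[48;2;4;2;10m [38;2;4;2;10m[48;2;4;2;10m [38;2;4;2;10m[48;2;4;2;10m [38;2;4;2;10m[48;2;4;2;10m [38;2;4;2;10m[48;2;4;2;10m [38;2;4;2;10m[48;2;4;2;10m [38;2;4;2;10m[48;2;4;2;10m [0m
</frame>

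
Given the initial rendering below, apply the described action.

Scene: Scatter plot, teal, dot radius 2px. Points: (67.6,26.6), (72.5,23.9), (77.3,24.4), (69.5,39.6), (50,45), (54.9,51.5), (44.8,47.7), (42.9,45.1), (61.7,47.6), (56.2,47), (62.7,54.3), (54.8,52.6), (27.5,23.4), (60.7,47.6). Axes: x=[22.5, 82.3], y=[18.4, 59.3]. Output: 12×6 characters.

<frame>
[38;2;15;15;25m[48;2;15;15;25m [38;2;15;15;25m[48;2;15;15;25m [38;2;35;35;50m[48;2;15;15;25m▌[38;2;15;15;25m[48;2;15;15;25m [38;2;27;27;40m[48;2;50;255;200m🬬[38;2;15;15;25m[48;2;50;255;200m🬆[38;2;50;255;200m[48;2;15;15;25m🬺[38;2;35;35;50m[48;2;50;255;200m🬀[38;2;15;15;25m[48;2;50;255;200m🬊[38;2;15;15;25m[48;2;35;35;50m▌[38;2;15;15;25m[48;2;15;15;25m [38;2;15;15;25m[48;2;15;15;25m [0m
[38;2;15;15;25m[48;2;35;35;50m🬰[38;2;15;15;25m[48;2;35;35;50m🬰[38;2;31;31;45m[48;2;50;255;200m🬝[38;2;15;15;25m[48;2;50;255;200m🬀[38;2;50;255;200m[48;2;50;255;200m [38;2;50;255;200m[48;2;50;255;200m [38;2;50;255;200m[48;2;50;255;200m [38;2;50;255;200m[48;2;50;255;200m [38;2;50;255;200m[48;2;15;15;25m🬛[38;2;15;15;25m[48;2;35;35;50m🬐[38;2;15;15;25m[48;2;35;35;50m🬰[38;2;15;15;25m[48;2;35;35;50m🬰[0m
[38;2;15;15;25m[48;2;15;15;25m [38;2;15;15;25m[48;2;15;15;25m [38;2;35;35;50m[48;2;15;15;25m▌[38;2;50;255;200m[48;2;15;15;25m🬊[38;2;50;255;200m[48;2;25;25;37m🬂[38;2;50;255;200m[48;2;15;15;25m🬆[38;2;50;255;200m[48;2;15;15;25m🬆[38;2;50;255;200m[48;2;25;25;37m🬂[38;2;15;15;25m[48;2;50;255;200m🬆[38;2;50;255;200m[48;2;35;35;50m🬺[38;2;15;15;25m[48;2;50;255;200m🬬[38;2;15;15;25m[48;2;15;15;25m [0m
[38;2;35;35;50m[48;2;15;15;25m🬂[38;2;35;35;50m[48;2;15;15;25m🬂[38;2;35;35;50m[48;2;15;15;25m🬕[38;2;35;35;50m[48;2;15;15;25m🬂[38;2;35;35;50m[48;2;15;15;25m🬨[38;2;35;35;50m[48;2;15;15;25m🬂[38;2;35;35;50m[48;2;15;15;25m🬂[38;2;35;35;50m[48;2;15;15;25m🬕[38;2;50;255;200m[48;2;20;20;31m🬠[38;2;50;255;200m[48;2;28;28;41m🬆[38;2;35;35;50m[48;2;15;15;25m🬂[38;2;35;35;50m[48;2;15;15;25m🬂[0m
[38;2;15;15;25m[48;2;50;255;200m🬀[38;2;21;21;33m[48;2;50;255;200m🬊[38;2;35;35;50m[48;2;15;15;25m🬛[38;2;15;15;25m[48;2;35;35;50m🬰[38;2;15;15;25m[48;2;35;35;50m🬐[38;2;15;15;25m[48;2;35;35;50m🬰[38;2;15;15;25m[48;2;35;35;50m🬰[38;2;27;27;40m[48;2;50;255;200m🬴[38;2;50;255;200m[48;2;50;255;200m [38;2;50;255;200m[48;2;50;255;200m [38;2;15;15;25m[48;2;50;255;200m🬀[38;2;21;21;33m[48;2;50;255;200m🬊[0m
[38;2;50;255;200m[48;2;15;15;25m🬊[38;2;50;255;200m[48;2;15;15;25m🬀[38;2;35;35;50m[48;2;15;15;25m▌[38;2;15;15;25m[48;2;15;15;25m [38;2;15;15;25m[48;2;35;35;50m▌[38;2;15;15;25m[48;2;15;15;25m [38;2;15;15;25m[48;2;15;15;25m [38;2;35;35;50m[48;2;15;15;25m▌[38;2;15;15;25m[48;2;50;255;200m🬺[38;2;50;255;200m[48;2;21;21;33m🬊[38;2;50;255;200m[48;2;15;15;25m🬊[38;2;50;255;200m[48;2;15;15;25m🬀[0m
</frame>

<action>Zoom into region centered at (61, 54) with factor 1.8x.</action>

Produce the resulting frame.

<frame>
[38;2;15;15;25m[48;2;15;15;25m [38;2;15;15;25m[48;2;15;15;25m [38;2;35;35;50m[48;2;15;15;25m▌[38;2;15;15;25m[48;2;15;15;25m [38;2;15;15;25m[48;2;35;35;50m▌[38;2;15;15;25m[48;2;15;15;25m [38;2;15;15;25m[48;2;15;15;25m [38;2;35;35;50m[48;2;15;15;25m▌[38;2;15;15;25m[48;2;15;15;25m [38;2;15;15;25m[48;2;35;35;50m▌[38;2;15;15;25m[48;2;15;15;25m [38;2;15;15;25m[48;2;15;15;25m [0m
[38;2;15;15;25m[48;2;35;35;50m🬰[38;2;15;15;25m[48;2;35;35;50m🬰[38;2;35;35;50m[48;2;15;15;25m🬛[38;2;15;15;25m[48;2;35;35;50m🬰[38;2;15;15;25m[48;2;35;35;50m🬐[38;2;15;15;25m[48;2;35;35;50m🬰[38;2;15;15;25m[48;2;35;35;50m🬰[38;2;35;35;50m[48;2;15;15;25m🬛[38;2;15;15;25m[48;2;35;35;50m🬰[38;2;15;15;25m[48;2;35;35;50m🬐[38;2;15;15;25m[48;2;35;35;50m🬰[38;2;15;15;25m[48;2;35;35;50m🬰[0m
[38;2;15;15;25m[48;2;15;15;25m [38;2;15;15;25m[48;2;15;15;25m [38;2;35;35;50m[48;2;15;15;25m▌[38;2;15;15;25m[48;2;50;255;200m🬆[38;2;27;27;40m[48;2;50;255;200m🬬[38;2;15;15;25m[48;2;50;255;200m🬆[38;2;50;255;200m[48;2;15;15;25m🬺[38;2;23;23;35m[48;2;50;255;200m🬬[38;2;15;15;25m[48;2;15;15;25m [38;2;15;15;25m[48;2;35;35;50m▌[38;2;15;15;25m[48;2;15;15;25m [38;2;15;15;25m[48;2;15;15;25m [0m
[38;2;23;23;35m[48;2;50;255;200m🬬[38;2;35;35;50m[48;2;15;15;25m🬂[38;2;50;255;200m[48;2;30;30;43m🬉[38;2;50;255;200m[48;2;50;255;200m [38;2;50;255;200m[48;2;35;35;50m🬝[38;2;50;255;200m[48;2;20;20;31m🬠[38;2;50;255;200m[48;2;15;15;25m🬆[38;2;35;35;50m[48;2;15;15;25m🬕[38;2;35;35;50m[48;2;15;15;25m🬂[38;2;35;35;50m[48;2;15;15;25m🬨[38;2;35;35;50m[48;2;15;15;25m🬂[38;2;35;35;50m[48;2;15;15;25m🬂[0m
[38;2;50;255;200m[48;2;50;255;200m [38;2;15;15;25m[48;2;50;255;200m🬂[38;2;27;27;40m[48;2;50;255;200m🬬[38;2;15;15;25m[48;2;50;255;200m🬐[38;2;50;255;200m[48;2;50;255;200m [38;2;50;255;200m[48;2;50;255;200m [38;2;50;255;200m[48;2;15;15;25m🬛[38;2;35;35;50m[48;2;15;15;25m🬛[38;2;15;15;25m[48;2;35;35;50m🬰[38;2;15;15;25m[48;2;35;35;50m🬐[38;2;15;15;25m[48;2;35;35;50m🬰[38;2;15;15;25m[48;2;35;35;50m🬰[0m
[38;2;50;255;200m[48;2;15;15;25m🬂[38;2;50;255;200m[48;2;15;15;25m🬬[38;2;50;255;200m[48;2;21;21;33m🬆[38;2;15;15;25m[48;2;15;15;25m [38;2;50;255;200m[48;2;27;27;40m🬀[38;2;15;15;25m[48;2;50;255;200m🬺[38;2;15;15;25m[48;2;15;15;25m [38;2;35;35;50m[48;2;15;15;25m▌[38;2;15;15;25m[48;2;15;15;25m [38;2;15;15;25m[48;2;35;35;50m▌[38;2;15;15;25m[48;2;15;15;25m [38;2;15;15;25m[48;2;15;15;25m [0m
</frame>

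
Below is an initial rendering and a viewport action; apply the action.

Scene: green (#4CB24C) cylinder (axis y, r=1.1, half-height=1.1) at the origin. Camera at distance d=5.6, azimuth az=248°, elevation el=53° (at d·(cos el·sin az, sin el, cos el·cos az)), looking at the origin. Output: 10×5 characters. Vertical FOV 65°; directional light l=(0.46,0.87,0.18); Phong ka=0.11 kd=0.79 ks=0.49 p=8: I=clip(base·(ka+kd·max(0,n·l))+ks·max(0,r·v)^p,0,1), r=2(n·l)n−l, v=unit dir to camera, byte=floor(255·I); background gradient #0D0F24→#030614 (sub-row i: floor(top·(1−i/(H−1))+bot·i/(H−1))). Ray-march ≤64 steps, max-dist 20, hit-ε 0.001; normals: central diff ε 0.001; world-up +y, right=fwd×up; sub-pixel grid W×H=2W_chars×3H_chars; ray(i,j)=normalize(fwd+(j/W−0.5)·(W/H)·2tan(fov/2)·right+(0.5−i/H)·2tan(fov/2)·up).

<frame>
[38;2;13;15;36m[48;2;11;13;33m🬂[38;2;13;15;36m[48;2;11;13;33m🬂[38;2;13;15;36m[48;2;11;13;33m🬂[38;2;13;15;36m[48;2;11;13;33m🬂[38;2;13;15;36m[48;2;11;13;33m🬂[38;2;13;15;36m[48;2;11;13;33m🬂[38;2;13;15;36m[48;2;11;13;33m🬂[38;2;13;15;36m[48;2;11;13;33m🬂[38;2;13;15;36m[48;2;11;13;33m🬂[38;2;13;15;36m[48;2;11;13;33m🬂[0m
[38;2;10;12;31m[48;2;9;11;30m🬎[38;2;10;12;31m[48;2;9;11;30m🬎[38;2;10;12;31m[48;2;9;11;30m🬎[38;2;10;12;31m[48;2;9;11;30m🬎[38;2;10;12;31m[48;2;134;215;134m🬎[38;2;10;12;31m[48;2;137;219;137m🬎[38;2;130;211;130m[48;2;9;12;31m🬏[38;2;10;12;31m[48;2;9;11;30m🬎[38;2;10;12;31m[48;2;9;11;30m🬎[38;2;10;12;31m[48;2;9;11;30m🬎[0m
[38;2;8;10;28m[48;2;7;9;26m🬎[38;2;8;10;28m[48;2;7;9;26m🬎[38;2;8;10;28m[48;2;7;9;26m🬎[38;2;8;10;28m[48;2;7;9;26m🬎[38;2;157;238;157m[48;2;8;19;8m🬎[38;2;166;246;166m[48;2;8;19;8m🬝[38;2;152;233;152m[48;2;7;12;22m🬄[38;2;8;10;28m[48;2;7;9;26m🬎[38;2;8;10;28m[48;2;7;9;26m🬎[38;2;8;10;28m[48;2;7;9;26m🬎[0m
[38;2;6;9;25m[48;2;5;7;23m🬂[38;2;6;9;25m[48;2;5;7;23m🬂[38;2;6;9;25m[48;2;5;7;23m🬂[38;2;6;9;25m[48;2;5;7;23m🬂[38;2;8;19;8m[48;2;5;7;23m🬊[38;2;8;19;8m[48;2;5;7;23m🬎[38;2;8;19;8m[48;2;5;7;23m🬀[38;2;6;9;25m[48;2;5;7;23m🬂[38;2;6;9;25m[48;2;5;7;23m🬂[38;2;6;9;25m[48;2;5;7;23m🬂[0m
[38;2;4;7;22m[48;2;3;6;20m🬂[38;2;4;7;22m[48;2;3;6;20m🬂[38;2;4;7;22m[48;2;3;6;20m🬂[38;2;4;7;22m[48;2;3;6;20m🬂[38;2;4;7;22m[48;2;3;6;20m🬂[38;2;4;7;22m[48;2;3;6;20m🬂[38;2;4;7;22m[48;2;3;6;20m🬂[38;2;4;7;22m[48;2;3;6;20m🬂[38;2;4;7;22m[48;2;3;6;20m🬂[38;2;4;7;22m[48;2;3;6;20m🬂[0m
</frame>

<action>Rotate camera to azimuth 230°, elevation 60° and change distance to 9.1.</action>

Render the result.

<frame>
[38;2;13;15;36m[48;2;11;13;33m🬂[38;2;13;15;36m[48;2;11;13;33m🬂[38;2;13;15;36m[48;2;11;13;33m🬂[38;2;13;15;36m[48;2;11;13;33m🬂[38;2;13;15;36m[48;2;11;13;33m🬂[38;2;13;15;36m[48;2;11;13;33m🬂[38;2;13;15;36m[48;2;11;13;33m🬂[38;2;13;15;36m[48;2;11;13;33m🬂[38;2;13;15;36m[48;2;11;13;33m🬂[38;2;13;15;36m[48;2;11;13;33m🬂[0m
[38;2;10;12;31m[48;2;9;11;30m🬎[38;2;10;12;31m[48;2;9;11;30m🬎[38;2;10;12;31m[48;2;9;11;30m🬎[38;2;10;12;31m[48;2;9;11;30m🬎[38;2;10;12;31m[48;2;9;11;30m🬎[38;2;10;12;31m[48;2;9;11;30m🬎[38;2;10;12;31m[48;2;9;11;30m🬎[38;2;10;12;31m[48;2;9;11;30m🬎[38;2;10;12;31m[48;2;9;11;30m🬎[38;2;10;12;31m[48;2;9;11;30m🬎[0m
[38;2;8;10;28m[48;2;7;9;26m🬎[38;2;8;10;28m[48;2;7;9;26m🬎[38;2;8;10;28m[48;2;7;9;26m🬎[38;2;8;10;28m[48;2;7;9;26m🬎[38;2;175;254;175m[48;2;7;12;22m🬉[38;2;162;244;162m[48;2;8;19;8m🬝[38;2;8;10;28m[48;2;7;9;26m🬎[38;2;8;10;28m[48;2;7;9;26m🬎[38;2;8;10;28m[48;2;7;9;26m🬎[38;2;8;10;28m[48;2;7;9;26m🬎[0m
[38;2;6;9;25m[48;2;5;7;23m🬂[38;2;6;9;25m[48;2;5;7;23m🬂[38;2;6;9;25m[48;2;5;7;23m🬂[38;2;6;9;25m[48;2;5;7;23m🬂[38;2;6;9;25m[48;2;5;7;23m🬂[38;2;8;19;8m[48;2;5;7;23m🬀[38;2;6;9;25m[48;2;5;7;23m🬂[38;2;6;9;25m[48;2;5;7;23m🬂[38;2;6;9;25m[48;2;5;7;23m🬂[38;2;6;9;25m[48;2;5;7;23m🬂[0m
[38;2;4;7;22m[48;2;3;6;20m🬂[38;2;4;7;22m[48;2;3;6;20m🬂[38;2;4;7;22m[48;2;3;6;20m🬂[38;2;4;7;22m[48;2;3;6;20m🬂[38;2;4;7;22m[48;2;3;6;20m🬂[38;2;4;7;22m[48;2;3;6;20m🬂[38;2;4;7;22m[48;2;3;6;20m🬂[38;2;4;7;22m[48;2;3;6;20m🬂[38;2;4;7;22m[48;2;3;6;20m🬂[38;2;4;7;22m[48;2;3;6;20m🬂[0m
</frame>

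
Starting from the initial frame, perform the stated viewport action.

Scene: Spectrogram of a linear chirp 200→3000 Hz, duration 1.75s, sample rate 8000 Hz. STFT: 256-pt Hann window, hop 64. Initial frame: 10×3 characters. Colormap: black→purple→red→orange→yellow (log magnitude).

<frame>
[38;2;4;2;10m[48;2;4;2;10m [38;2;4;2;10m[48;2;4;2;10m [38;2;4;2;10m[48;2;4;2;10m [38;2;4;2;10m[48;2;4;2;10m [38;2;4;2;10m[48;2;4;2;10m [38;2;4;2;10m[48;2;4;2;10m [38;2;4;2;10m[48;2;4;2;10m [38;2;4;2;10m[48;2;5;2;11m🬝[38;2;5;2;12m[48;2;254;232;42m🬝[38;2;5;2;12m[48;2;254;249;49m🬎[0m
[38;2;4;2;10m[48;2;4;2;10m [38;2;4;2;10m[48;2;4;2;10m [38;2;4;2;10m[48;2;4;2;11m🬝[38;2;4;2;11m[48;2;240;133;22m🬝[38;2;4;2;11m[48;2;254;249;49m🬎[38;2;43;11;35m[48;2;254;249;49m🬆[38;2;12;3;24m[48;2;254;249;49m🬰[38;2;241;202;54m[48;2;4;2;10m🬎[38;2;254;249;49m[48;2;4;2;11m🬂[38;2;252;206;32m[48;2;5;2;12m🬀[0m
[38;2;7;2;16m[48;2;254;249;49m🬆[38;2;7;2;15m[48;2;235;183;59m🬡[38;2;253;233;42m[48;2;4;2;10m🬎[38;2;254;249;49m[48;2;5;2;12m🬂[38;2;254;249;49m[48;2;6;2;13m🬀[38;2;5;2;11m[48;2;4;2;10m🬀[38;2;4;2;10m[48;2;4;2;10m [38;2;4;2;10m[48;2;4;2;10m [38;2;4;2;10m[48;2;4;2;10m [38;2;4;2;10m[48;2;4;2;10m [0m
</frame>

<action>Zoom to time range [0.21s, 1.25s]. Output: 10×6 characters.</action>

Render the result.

<frame>
[38;2;4;2;10m[48;2;4;2;10m [38;2;4;2;10m[48;2;4;2;10m [38;2;4;2;10m[48;2;4;2;10m [38;2;4;2;10m[48;2;4;2;10m [38;2;4;2;10m[48;2;4;2;10m [38;2;4;2;10m[48;2;4;2;10m [38;2;4;2;10m[48;2;4;2;10m [38;2;4;2;10m[48;2;4;2;10m [38;2;4;2;10m[48;2;4;2;10m [38;2;4;2;10m[48;2;4;2;10m [0m
[38;2;4;2;10m[48;2;4;2;10m [38;2;4;2;10m[48;2;4;2;10m [38;2;4;2;10m[48;2;4;2;10m [38;2;4;2;10m[48;2;4;2;10m [38;2;4;2;10m[48;2;4;2;10m [38;2;4;2;10m[48;2;4;2;10m [38;2;4;2;10m[48;2;4;2;10m [38;2;4;2;10m[48;2;4;2;10m [38;2;4;2;10m[48;2;4;2;10m [38;2;4;2;10m[48;2;4;2;10m [0m
[38;2;4;2;10m[48;2;4;2;10m [38;2;4;2;10m[48;2;4;2;10m [38;2;4;2;10m[48;2;4;2;10m [38;2;4;2;10m[48;2;4;2;10m [38;2;4;2;10m[48;2;4;2;10m [38;2;4;2;10m[48;2;4;2;10m [38;2;4;2;10m[48;2;4;2;11m🬝[38;2;4;2;10m[48;2;10;3;20m🬝[38;2;16;4;26m[48;2;254;248;49m🬝[38;2;14;4;27m[48;2;254;249;49m🬎[0m
[38;2;4;2;10m[48;2;4;2;10m [38;2;4;2;10m[48;2;4;2;10m [38;2;4;2;10m[48;2;4;2;11m🬝[38;2;4;2;10m[48;2;10;3;20m🬝[38;2;21;5;26m[48;2;254;249;49m🬝[38;2;7;2;17m[48;2;239;189;55m🬆[38;2;58;14;51m[48;2;254;249;49m🬡[38;2;253;233;42m[48;2;8;2;16m🬎[38;2;254;249;49m[48;2;12;3;25m🬂[38;2;250;154;11m[48;2;7;2;16m🬀[0m
[38;2;36;10;25m[48;2;254;249;49m🬝[38;2;8;2;17m[48;2;252;220;37m🬆[38;2;30;7;54m[48;2;254;248;48m🬡[38;2;253;232;42m[48;2;7;2;16m🬎[38;2;254;249;49m[48;2;11;3;22m🬂[38;2;203;59;74m[48;2;6;2;13m🬀[38;2;7;2;15m[48;2;4;2;10m🬀[38;2;4;2;10m[48;2;4;2;10m [38;2;4;2;10m[48;2;4;2;10m [38;2;4;2;10m[48;2;4;2;10m [0m
[38;2;254;248;49m[48;2;7;2;16m🬂[38;2;184;47;81m[48;2;6;2;14m🬀[38;2;6;2;13m[48;2;4;2;10m🬀[38;2;4;2;10m[48;2;4;2;10m [38;2;4;2;10m[48;2;4;2;10m [38;2;4;2;10m[48;2;4;2;10m [38;2;4;2;10m[48;2;4;2;10m [38;2;4;2;10m[48;2;4;2;10m [38;2;4;2;10m[48;2;4;2;10m [38;2;4;2;10m[48;2;4;2;10m [0m
</frame>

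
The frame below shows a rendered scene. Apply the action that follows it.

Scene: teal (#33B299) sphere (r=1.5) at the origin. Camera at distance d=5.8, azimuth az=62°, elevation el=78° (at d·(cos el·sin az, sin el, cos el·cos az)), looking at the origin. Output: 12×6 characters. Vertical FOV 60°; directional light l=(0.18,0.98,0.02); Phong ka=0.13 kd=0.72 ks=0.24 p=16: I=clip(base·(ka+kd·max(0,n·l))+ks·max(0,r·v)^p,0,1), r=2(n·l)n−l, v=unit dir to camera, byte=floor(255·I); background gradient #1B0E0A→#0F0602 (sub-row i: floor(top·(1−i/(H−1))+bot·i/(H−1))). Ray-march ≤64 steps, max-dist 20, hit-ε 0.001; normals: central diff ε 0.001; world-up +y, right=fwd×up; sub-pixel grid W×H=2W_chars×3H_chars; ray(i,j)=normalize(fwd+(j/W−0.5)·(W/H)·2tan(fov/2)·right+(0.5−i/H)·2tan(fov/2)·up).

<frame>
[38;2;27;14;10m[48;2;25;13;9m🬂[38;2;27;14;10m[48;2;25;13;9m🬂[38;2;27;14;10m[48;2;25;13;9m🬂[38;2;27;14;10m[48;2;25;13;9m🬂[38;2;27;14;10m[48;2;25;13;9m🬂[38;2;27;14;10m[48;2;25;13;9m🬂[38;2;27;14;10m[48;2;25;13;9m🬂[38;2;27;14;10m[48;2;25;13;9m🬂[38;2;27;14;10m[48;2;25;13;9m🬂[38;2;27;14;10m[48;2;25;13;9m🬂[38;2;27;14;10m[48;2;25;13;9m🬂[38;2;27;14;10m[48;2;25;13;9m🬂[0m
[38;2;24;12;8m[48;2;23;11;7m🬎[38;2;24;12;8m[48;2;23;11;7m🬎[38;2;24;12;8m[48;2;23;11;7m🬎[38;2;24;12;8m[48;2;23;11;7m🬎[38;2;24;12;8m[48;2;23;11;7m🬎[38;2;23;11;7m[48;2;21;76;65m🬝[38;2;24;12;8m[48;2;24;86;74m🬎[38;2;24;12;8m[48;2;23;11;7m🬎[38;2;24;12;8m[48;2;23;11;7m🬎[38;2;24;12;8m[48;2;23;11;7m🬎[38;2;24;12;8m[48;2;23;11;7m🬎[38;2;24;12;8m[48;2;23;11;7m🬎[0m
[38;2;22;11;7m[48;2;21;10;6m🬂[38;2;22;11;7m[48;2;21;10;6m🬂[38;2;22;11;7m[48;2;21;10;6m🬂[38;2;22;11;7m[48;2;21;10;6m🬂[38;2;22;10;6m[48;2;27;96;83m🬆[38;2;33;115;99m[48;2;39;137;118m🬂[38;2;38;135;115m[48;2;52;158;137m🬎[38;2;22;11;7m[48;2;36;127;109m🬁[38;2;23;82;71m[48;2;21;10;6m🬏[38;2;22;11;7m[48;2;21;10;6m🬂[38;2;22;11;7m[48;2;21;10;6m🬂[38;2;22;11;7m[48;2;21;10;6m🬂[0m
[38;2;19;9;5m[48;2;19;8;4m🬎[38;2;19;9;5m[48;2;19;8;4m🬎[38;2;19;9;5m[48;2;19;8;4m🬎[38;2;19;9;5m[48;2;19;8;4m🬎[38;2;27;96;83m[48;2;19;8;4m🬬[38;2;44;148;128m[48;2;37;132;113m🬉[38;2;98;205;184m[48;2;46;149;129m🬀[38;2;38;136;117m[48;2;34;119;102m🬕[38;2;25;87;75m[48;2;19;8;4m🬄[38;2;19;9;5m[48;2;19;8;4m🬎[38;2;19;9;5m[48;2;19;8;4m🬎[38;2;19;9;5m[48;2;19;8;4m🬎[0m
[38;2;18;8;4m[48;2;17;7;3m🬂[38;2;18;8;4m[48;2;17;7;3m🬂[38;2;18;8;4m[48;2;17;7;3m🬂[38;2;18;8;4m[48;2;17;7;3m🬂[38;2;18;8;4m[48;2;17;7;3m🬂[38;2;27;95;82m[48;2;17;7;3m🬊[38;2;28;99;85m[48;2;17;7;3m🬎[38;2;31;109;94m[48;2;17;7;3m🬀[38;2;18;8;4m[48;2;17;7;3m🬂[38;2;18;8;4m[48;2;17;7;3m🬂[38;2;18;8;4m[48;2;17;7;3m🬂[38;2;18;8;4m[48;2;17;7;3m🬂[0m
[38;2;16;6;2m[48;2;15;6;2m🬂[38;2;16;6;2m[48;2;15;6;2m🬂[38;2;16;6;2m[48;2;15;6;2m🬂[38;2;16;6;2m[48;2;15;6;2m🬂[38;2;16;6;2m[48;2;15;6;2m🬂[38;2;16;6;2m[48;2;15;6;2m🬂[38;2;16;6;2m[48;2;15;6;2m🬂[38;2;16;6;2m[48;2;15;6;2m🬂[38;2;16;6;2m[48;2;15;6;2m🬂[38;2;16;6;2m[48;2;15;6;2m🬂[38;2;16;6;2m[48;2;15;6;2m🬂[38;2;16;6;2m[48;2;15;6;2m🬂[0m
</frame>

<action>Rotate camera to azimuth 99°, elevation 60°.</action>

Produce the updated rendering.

<frame>
[38;2;27;14;10m[48;2;25;13;9m🬂[38;2;27;14;10m[48;2;25;13;9m🬂[38;2;27;14;10m[48;2;25;13;9m🬂[38;2;27;14;10m[48;2;25;13;9m🬂[38;2;27;14;10m[48;2;25;13;9m🬂[38;2;27;14;10m[48;2;25;13;9m🬂[38;2;27;14;10m[48;2;25;13;9m🬂[38;2;27;14;10m[48;2;25;13;9m🬂[38;2;27;14;10m[48;2;25;13;9m🬂[38;2;27;14;10m[48;2;25;13;9m🬂[38;2;27;14;10m[48;2;25;13;9m🬂[38;2;27;14;10m[48;2;25;13;9m🬂[0m
[38;2;24;12;8m[48;2;23;11;7m🬎[38;2;24;12;8m[48;2;23;11;7m🬎[38;2;24;12;8m[48;2;23;11;7m🬎[38;2;24;12;8m[48;2;23;11;7m🬎[38;2;24;12;8m[48;2;23;11;7m🬎[38;2;23;11;7m[48;2;31;111;95m🬝[38;2;24;12;8m[48;2;32;114;98m🬎[38;2;24;12;8m[48;2;23;11;7m🬎[38;2;24;12;8m[48;2;23;11;7m🬎[38;2;24;12;8m[48;2;23;11;7m🬎[38;2;24;12;8m[48;2;23;11;7m🬎[38;2;24;12;8m[48;2;23;11;7m🬎[0m
[38;2;22;11;7m[48;2;21;10;6m🬂[38;2;22;11;7m[48;2;21;10;6m🬂[38;2;22;11;7m[48;2;21;10;6m🬂[38;2;22;11;7m[48;2;21;10;6m🬂[38;2;22;10;6m[48;2;31;113;97m🬆[38;2;40;142;122m[48;2;58;164;143m🬝[38;2;43;148;127m[48;2;96;202;181m🬬[38;2;22;11;7m[48;2;36;128;110m🬁[38;2;21;10;6m[48;2;21;75;64m🬬[38;2;22;11;7m[48;2;21;10;6m🬂[38;2;22;11;7m[48;2;21;10;6m🬂[38;2;22;11;7m[48;2;21;10;6m🬂[0m
[38;2;19;9;5m[48;2;19;8;4m🬎[38;2;19;9;5m[48;2;19;8;4m🬎[38;2;19;9;5m[48;2;19;8;4m🬎[38;2;19;9;5m[48;2;19;8;4m🬎[38;2;27;96;82m[48;2;19;8;4m🬬[38;2;41;138;119m[48;2;33;116;100m🬊[38;2;52;153;133m[48;2;35;123;106m🬂[38;2;34;122;105m[48;2;27;96;82m🬆[38;2;19;67;57m[48;2;19;8;4m🬄[38;2;19;9;5m[48;2;19;8;4m🬎[38;2;19;9;5m[48;2;19;8;4m🬎[38;2;19;9;5m[48;2;19;8;4m🬎[0m
[38;2;18;8;4m[48;2;17;7;3m🬂[38;2;18;8;4m[48;2;17;7;3m🬂[38;2;18;8;4m[48;2;17;7;3m🬂[38;2;18;8;4m[48;2;17;7;3m🬂[38;2;18;8;4m[48;2;17;7;3m🬂[38;2;24;85;73m[48;2;15;13;9m🬂[38;2;26;91;79m[48;2;13;22;18m🬂[38;2;21;74;64m[48;2;17;7;3m🬀[38;2;18;8;4m[48;2;17;7;3m🬂[38;2;18;8;4m[48;2;17;7;3m🬂[38;2;18;8;4m[48;2;17;7;3m🬂[38;2;18;8;4m[48;2;17;7;3m🬂[0m
[38;2;16;6;2m[48;2;15;6;2m🬂[38;2;16;6;2m[48;2;15;6;2m🬂[38;2;16;6;2m[48;2;15;6;2m🬂[38;2;16;6;2m[48;2;15;6;2m🬂[38;2;16;6;2m[48;2;15;6;2m🬂[38;2;16;6;2m[48;2;15;6;2m🬂[38;2;16;6;2m[48;2;15;6;2m🬂[38;2;16;6;2m[48;2;15;6;2m🬂[38;2;16;6;2m[48;2;15;6;2m🬂[38;2;16;6;2m[48;2;15;6;2m🬂[38;2;16;6;2m[48;2;15;6;2m🬂[38;2;16;6;2m[48;2;15;6;2m🬂[0m
</frame>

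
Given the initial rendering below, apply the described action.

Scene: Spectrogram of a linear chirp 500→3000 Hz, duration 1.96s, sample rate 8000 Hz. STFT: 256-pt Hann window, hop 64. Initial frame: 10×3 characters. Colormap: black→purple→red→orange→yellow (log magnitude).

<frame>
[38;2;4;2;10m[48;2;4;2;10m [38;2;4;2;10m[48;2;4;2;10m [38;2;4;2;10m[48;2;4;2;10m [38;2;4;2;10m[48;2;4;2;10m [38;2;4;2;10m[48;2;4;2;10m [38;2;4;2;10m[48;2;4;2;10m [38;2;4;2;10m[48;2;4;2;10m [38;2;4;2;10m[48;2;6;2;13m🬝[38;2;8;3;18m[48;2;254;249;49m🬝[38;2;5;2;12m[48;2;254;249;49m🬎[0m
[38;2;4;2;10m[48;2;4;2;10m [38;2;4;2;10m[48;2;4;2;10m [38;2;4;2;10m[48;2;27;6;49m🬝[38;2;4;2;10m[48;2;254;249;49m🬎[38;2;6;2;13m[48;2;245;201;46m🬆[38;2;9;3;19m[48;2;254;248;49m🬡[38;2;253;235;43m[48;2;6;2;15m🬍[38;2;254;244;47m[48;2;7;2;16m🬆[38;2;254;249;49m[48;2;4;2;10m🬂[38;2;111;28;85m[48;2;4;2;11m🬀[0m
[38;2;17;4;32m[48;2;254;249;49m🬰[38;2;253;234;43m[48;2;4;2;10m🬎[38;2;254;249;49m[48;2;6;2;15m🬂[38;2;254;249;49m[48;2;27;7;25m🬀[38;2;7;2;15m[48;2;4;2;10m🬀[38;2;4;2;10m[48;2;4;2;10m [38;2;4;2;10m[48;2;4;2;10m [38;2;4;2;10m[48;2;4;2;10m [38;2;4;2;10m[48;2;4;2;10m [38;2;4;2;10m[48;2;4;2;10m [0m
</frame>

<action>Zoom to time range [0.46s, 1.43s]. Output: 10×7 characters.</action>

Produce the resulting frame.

<frame>
[38;2;4;2;10m[48;2;4;2;10m [38;2;4;2;10m[48;2;4;2;10m [38;2;4;2;10m[48;2;4;2;10m [38;2;4;2;10m[48;2;4;2;10m [38;2;4;2;10m[48;2;4;2;10m [38;2;4;2;10m[48;2;4;2;10m [38;2;4;2;10m[48;2;4;2;10m [38;2;4;2;10m[48;2;4;2;10m [38;2;4;2;10m[48;2;4;2;10m [38;2;4;2;10m[48;2;4;2;10m [0m
[38;2;4;2;10m[48;2;4;2;10m [38;2;4;2;10m[48;2;4;2;10m [38;2;4;2;10m[48;2;4;2;10m [38;2;4;2;10m[48;2;4;2;10m [38;2;4;2;10m[48;2;4;2;10m [38;2;4;2;10m[48;2;4;2;10m [38;2;4;2;10m[48;2;4;2;10m [38;2;4;2;10m[48;2;4;2;10m [38;2;4;2;10m[48;2;4;2;10m [38;2;4;2;10m[48;2;4;2;10m [0m
[38;2;4;2;10m[48;2;4;2;10m [38;2;4;2;10m[48;2;4;2;10m [38;2;4;2;10m[48;2;4;2;10m [38;2;4;2;10m[48;2;4;2;10m [38;2;4;2;10m[48;2;4;2;10m [38;2;4;2;10m[48;2;4;2;10m [38;2;4;2;10m[48;2;4;2;10m [38;2;4;2;10m[48;2;5;2;12m🬝[38;2;4;2;11m[48;2;13;4;26m🬝[38;2;13;3;26m[48;2;253;221;38m🬝[0m
[38;2;4;2;10m[48;2;4;2;10m [38;2;4;2;10m[48;2;4;2;10m [38;2;4;2;10m[48;2;5;2;12m🬝[38;2;4;2;10m[48;2;9;3;19m🬝[38;2;9;3;19m[48;2;252;193;27m🬝[38;2;11;3;22m[48;2;254;249;49m🬎[38;2;6;2;14m[48;2;253;230;41m🬂[38;2;64;16;57m[48;2;254;248;49m🬰[38;2;253;236;44m[48;2;6;2;14m🬎[38;2;254;249;49m[48;2;16;4;30m🬂[0m
[38;2;7;2;16m[48;2;254;247;48m🬎[38;2;35;9;38m[48;2;254;246;48m🬆[38;2;41;9;57m[48;2;253;231;42m🬡[38;2;253;235;43m[48;2;8;2;17m🬎[38;2;254;249;49m[48;2;26;6;34m🬂[38;2;254;242;46m[48;2;23;6;26m🬀[38;2;14;4;27m[48;2;4;2;11m🬀[38;2;5;2;12m[48;2;4;2;10m🬀[38;2;4;2;10m[48;2;4;2;10m [38;2;4;2;10m[48;2;4;2;10m [0m
[38;2;252;215;35m[48;2;6;2;13m🬂[38;2;28;7;50m[48;2;5;2;12m🬀[38;2;6;2;13m[48;2;4;2;10m🬀[38;2;4;2;11m[48;2;4;2;10m🬀[38;2;4;2;10m[48;2;4;2;10m [38;2;4;2;10m[48;2;4;2;10m [38;2;4;2;10m[48;2;4;2;10m [38;2;4;2;10m[48;2;4;2;10m [38;2;4;2;10m[48;2;4;2;10m [38;2;4;2;10m[48;2;4;2;10m [0m
[38;2;4;2;10m[48;2;4;2;10m [38;2;4;2;10m[48;2;4;2;10m [38;2;4;2;10m[48;2;4;2;10m [38;2;4;2;10m[48;2;4;2;10m [38;2;4;2;10m[48;2;4;2;10m [38;2;4;2;10m[48;2;4;2;10m [38;2;4;2;10m[48;2;4;2;10m [38;2;4;2;10m[48;2;4;2;10m [38;2;4;2;10m[48;2;4;2;10m [38;2;4;2;10m[48;2;4;2;10m [0m
</frame>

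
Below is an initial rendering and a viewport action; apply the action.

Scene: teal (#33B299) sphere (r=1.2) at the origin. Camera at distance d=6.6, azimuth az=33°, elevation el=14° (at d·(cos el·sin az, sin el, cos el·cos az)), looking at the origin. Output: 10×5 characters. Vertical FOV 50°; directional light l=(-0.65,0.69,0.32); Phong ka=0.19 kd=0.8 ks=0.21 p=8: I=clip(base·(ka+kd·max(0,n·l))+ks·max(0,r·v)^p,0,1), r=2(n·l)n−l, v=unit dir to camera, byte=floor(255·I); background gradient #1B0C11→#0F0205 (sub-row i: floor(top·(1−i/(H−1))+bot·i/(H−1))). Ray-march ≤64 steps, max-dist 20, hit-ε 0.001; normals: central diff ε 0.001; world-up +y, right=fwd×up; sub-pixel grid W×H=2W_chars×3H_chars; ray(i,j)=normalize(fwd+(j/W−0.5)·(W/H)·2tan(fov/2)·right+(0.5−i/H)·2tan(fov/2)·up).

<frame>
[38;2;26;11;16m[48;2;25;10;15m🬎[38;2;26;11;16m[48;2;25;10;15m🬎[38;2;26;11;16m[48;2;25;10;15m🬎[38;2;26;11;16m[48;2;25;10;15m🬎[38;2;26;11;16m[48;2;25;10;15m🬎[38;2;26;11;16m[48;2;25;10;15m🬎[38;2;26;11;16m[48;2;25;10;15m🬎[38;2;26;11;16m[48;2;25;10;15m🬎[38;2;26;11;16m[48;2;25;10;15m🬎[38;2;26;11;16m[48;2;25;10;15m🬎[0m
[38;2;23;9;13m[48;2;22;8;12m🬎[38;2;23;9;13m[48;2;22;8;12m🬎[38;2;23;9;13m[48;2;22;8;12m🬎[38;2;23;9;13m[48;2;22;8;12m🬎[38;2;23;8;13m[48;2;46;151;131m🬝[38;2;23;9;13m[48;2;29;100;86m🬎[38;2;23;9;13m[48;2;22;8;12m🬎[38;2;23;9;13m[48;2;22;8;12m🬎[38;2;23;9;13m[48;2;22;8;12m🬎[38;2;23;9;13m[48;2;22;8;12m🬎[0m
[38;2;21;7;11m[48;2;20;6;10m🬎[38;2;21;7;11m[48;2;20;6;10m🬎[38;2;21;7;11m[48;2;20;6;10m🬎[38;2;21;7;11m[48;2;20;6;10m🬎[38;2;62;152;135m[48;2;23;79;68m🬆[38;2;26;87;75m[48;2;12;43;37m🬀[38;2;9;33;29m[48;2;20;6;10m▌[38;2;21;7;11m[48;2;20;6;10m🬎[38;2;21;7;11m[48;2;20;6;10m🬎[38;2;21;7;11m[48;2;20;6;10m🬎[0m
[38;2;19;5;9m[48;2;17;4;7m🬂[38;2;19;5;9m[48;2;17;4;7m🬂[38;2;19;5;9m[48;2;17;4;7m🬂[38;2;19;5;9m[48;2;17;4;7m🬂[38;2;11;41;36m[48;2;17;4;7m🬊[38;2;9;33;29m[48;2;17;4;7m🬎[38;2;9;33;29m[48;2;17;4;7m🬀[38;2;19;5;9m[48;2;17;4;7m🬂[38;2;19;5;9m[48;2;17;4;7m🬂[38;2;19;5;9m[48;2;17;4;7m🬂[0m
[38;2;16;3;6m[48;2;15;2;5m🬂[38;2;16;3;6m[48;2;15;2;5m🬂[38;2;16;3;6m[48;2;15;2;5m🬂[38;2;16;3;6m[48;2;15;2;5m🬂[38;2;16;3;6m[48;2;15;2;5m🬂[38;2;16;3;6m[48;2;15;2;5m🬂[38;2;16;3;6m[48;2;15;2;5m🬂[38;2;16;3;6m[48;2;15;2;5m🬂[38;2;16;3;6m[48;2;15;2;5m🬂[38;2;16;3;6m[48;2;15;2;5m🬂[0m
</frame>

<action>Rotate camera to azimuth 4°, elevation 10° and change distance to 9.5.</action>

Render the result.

<frame>
[38;2;26;11;16m[48;2;25;10;15m🬎[38;2;26;11;16m[48;2;25;10;15m🬎[38;2;26;11;16m[48;2;25;10;15m🬎[38;2;26;11;16m[48;2;25;10;15m🬎[38;2;26;11;16m[48;2;25;10;15m🬎[38;2;26;11;16m[48;2;25;10;15m🬎[38;2;26;11;16m[48;2;25;10;15m🬎[38;2;26;11;16m[48;2;25;10;15m🬎[38;2;26;11;16m[48;2;25;10;15m🬎[38;2;26;11;16m[48;2;25;10;15m🬎[0m
[38;2;23;9;13m[48;2;22;8;12m🬎[38;2;23;9;13m[48;2;22;8;12m🬎[38;2;23;9;13m[48;2;22;8;12m🬎[38;2;23;9;13m[48;2;22;8;12m🬎[38;2;23;9;13m[48;2;22;8;12m🬎[38;2;23;9;13m[48;2;22;8;12m🬎[38;2;23;9;13m[48;2;22;8;12m🬎[38;2;23;9;13m[48;2;22;8;12m🬎[38;2;23;9;13m[48;2;22;8;12m🬎[38;2;23;9;13m[48;2;22;8;12m🬎[0m
[38;2;21;7;11m[48;2;20;6;10m🬎[38;2;21;7;11m[48;2;20;6;10m🬎[38;2;21;7;11m[48;2;20;6;10m🬎[38;2;21;7;11m[48;2;20;6;10m🬎[38;2;53;152;133m[48;2;20;6;10m▐[38;2;36;122;105m[48;2;17;61;52m🬄[38;2;21;7;11m[48;2;20;6;10m🬎[38;2;21;7;11m[48;2;20;6;10m🬎[38;2;21;7;11m[48;2;20;6;10m🬎[38;2;21;7;11m[48;2;20;6;10m🬎[0m
[38;2;19;5;9m[48;2;17;4;7m🬂[38;2;19;5;9m[48;2;17;4;7m🬂[38;2;19;5;9m[48;2;17;4;7m🬂[38;2;19;5;9m[48;2;17;4;7m🬂[38;2;13;47;40m[48;2;17;4;7m🬁[38;2;9;33;29m[48;2;17;4;7m🬂[38;2;19;5;9m[48;2;17;4;7m🬂[38;2;19;5;9m[48;2;17;4;7m🬂[38;2;19;5;9m[48;2;17;4;7m🬂[38;2;19;5;9m[48;2;17;4;7m🬂[0m
[38;2;16;3;6m[48;2;15;2;5m🬂[38;2;16;3;6m[48;2;15;2;5m🬂[38;2;16;3;6m[48;2;15;2;5m🬂[38;2;16;3;6m[48;2;15;2;5m🬂[38;2;16;3;6m[48;2;15;2;5m🬂[38;2;16;3;6m[48;2;15;2;5m🬂[38;2;16;3;6m[48;2;15;2;5m🬂[38;2;16;3;6m[48;2;15;2;5m🬂[38;2;16;3;6m[48;2;15;2;5m🬂[38;2;16;3;6m[48;2;15;2;5m🬂[0m
</frame>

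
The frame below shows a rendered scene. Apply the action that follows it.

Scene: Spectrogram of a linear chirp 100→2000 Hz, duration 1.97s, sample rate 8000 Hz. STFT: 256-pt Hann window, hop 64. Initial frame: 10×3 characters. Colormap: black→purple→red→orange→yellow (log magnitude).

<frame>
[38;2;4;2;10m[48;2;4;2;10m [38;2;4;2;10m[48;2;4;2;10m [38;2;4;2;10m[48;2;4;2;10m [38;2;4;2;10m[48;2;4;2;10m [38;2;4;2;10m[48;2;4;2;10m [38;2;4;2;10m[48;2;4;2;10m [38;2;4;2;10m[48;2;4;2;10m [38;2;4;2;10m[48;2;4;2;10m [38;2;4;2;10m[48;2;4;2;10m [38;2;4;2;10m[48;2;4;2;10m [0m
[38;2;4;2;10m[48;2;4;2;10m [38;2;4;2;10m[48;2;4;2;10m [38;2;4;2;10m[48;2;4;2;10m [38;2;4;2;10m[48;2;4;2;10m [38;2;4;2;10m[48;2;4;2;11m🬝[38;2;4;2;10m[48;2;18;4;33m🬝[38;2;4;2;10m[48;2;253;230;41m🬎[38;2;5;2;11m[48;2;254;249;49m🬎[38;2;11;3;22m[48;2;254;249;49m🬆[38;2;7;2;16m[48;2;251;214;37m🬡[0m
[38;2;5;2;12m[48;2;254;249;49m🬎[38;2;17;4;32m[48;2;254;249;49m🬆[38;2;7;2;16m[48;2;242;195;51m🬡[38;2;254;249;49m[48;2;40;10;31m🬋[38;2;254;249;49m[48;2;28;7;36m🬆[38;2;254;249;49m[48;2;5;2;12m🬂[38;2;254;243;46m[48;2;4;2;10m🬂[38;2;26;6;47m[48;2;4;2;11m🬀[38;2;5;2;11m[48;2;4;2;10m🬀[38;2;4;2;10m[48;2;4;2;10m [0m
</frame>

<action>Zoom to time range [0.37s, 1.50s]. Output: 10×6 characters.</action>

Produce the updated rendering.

<frame>
[38;2;4;2;10m[48;2;4;2;10m [38;2;4;2;10m[48;2;4;2;10m [38;2;4;2;10m[48;2;4;2;10m [38;2;4;2;10m[48;2;4;2;10m [38;2;4;2;10m[48;2;4;2;10m [38;2;4;2;10m[48;2;4;2;10m [38;2;4;2;10m[48;2;4;2;10m [38;2;4;2;10m[48;2;4;2;10m [38;2;4;2;10m[48;2;4;2;10m [38;2;4;2;10m[48;2;4;2;10m [0m
[38;2;4;2;10m[48;2;4;2;10m [38;2;4;2;10m[48;2;4;2;10m [38;2;4;2;10m[48;2;4;2;10m [38;2;4;2;10m[48;2;4;2;10m [38;2;4;2;10m[48;2;4;2;10m [38;2;4;2;10m[48;2;4;2;10m [38;2;4;2;10m[48;2;4;2;10m [38;2;4;2;10m[48;2;4;2;10m [38;2;4;2;10m[48;2;4;2;10m [38;2;4;2;10m[48;2;4;2;10m [0m
[38;2;4;2;10m[48;2;4;2;10m [38;2;4;2;10m[48;2;4;2;10m [38;2;4;2;10m[48;2;4;2;10m [38;2;4;2;10m[48;2;4;2;10m [38;2;4;2;10m[48;2;4;2;10m [38;2;4;2;10m[48;2;4;2;10m [38;2;4;2;10m[48;2;4;2;10m [38;2;4;2;10m[48;2;4;2;10m [38;2;4;2;10m[48;2;4;2;10m [38;2;4;2;10m[48;2;4;2;10m [0m
[38;2;4;2;10m[48;2;4;2;10m [38;2;4;2;10m[48;2;4;2;10m [38;2;4;2;10m[48;2;4;2;10m [38;2;4;2;10m[48;2;4;2;10m [38;2;4;2;10m[48;2;4;2;11m🬝[38;2;4;2;10m[48;2;5;2;11m🬎[38;2;4;2;11m[48;2;12;3;23m🬝[38;2;8;2;17m[48;2;250;154;11m🬝[38;2;6;2;14m[48;2;254;249;49m🬎[38;2;11;3;23m[48;2;250;212;39m🬆[0m
[38;2;4;2;11m[48;2;14;4;27m🬝[38;2;21;5;26m[48;2;254;236;44m🬝[38;2;7;2;16m[48;2;254;249;49m🬎[38;2;21;5;37m[48;2;253;236;44m🬆[38;2;36;9;43m[48;2;254;245;47m🬡[38;2;253;233;42m[48;2;23;6;42m🬍[38;2;254;246;48m[48;2;34;9;37m🬆[38;2;254;249;49m[48;2;10;3;20m🬂[38;2;254;249;49m[48;2;39;10;25m🬀[38;2;25;6;46m[48;2;5;2;12m🬀[0m
[38;2;253;223;38m[48;2;19;5;35m🬆[38;2;254;249;49m[48;2;7;2;15m🬂[38;2;253;213;35m[48;2;15;4;26m🬀[38;2;14;4;27m[48;2;4;2;11m🬀[38;2;6;2;13m[48;2;4;2;10m🬀[38;2;4;2;10m[48;2;4;2;10m [38;2;4;2;10m[48;2;4;2;10m [38;2;4;2;10m[48;2;4;2;10m [38;2;4;2;10m[48;2;4;2;10m [38;2;4;2;10m[48;2;4;2;10m [0m
</frame>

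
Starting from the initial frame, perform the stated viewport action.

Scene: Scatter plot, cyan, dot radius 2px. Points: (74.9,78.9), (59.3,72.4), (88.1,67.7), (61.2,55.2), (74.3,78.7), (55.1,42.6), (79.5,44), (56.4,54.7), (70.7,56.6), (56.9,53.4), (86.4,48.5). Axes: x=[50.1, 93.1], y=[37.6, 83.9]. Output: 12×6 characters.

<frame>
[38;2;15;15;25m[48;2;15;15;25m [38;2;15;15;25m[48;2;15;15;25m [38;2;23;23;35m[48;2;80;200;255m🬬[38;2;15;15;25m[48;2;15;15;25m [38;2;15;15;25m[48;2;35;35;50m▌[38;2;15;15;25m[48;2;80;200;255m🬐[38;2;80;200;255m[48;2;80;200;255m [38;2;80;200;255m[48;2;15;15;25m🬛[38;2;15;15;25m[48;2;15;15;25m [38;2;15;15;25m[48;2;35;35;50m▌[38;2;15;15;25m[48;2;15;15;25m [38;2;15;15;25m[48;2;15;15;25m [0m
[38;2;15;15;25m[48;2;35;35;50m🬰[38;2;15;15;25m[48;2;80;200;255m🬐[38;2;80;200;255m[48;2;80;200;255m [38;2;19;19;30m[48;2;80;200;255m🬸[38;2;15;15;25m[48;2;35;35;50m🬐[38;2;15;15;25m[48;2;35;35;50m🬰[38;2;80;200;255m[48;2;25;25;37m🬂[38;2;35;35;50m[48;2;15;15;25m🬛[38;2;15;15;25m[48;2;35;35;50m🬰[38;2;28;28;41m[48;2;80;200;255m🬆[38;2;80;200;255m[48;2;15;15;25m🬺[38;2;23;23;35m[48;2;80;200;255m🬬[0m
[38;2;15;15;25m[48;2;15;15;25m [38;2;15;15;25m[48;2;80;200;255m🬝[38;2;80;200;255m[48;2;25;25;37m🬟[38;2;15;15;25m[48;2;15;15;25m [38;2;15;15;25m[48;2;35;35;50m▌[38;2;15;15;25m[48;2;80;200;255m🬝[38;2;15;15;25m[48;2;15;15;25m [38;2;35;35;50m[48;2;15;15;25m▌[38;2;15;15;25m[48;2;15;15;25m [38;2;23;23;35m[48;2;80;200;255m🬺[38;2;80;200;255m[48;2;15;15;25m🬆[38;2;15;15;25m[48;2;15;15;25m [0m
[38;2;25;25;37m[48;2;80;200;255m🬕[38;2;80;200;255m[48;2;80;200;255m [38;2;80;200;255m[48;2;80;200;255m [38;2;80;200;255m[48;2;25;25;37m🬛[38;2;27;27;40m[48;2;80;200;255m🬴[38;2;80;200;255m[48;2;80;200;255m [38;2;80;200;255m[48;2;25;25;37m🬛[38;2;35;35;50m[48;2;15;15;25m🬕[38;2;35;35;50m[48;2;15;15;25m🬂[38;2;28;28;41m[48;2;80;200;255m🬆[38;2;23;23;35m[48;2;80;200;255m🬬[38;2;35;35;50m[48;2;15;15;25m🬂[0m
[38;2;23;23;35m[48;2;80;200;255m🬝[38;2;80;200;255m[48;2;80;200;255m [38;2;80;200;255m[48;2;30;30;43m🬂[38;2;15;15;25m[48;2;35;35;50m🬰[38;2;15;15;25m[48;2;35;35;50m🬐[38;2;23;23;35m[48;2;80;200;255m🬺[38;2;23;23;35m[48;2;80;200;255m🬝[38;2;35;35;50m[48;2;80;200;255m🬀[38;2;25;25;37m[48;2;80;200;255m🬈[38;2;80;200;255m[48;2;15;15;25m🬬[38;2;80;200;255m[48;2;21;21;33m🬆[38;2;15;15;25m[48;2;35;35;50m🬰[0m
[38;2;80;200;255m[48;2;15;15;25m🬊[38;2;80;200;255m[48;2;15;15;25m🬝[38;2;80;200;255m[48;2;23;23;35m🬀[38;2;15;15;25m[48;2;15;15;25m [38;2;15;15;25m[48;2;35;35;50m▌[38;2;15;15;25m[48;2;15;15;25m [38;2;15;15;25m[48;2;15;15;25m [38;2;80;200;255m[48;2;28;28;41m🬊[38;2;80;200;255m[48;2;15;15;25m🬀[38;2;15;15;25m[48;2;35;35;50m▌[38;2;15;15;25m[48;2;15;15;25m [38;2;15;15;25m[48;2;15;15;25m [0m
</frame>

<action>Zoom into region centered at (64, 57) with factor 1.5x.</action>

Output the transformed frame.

<frame>
[38;2;15;15;25m[48;2;15;15;25m [38;2;15;15;25m[48;2;15;15;25m [38;2;80;200;255m[48;2;27;27;40m🬁[38;2;80;200;255m[48;2;15;15;25m🬬[38;2;80;200;255m[48;2;28;28;41m🬆[38;2;15;15;25m[48;2;15;15;25m [38;2;15;15;25m[48;2;15;15;25m [38;2;35;35;50m[48;2;15;15;25m▌[38;2;15;15;25m[48;2;15;15;25m [38;2;15;15;25m[48;2;35;35;50m▌[38;2;15;15;25m[48;2;15;15;25m [38;2;15;15;25m[48;2;15;15;25m [0m
[38;2;15;15;25m[48;2;35;35;50m🬰[38;2;15;15;25m[48;2;35;35;50m🬰[38;2;35;35;50m[48;2;15;15;25m🬛[38;2;15;15;25m[48;2;35;35;50m🬰[38;2;15;15;25m[48;2;35;35;50m🬐[38;2;15;15;25m[48;2;35;35;50m🬰[38;2;15;15;25m[48;2;35;35;50m🬰[38;2;35;35;50m[48;2;15;15;25m🬛[38;2;15;15;25m[48;2;35;35;50m🬰[38;2;15;15;25m[48;2;35;35;50m🬐[38;2;15;15;25m[48;2;35;35;50m🬰[38;2;15;15;25m[48;2;35;35;50m🬰[0m
[38;2;15;15;25m[48;2;15;15;25m [38;2;15;15;25m[48;2;15;15;25m [38;2;28;28;41m[48;2;80;200;255m🬆[38;2;15;15;25m[48;2;80;200;255m🬬[38;2;21;21;33m[48;2;80;200;255m🬆[38;2;15;15;25m[48;2;80;200;255m🬬[38;2;15;15;25m[48;2;15;15;25m [38;2;28;28;41m[48;2;80;200;255m🬆[38;2;80;200;255m[48;2;15;15;25m🬺[38;2;27;27;40m[48;2;80;200;255m🬬[38;2;15;15;25m[48;2;15;15;25m [38;2;15;15;25m[48;2;15;15;25m [0m
[38;2;35;35;50m[48;2;15;15;25m🬂[38;2;80;200;255m[48;2;20;20;31m🬉[38;2;80;200;255m[48;2;80;200;255m [38;2;80;200;255m[48;2;15;15;25m🬝[38;2;80;200;255m[48;2;15;15;25m🬬[38;2;80;200;255m[48;2;15;15;25m🬆[38;2;35;35;50m[48;2;15;15;25m🬂[38;2;80;200;255m[48;2;27;27;40m🬁[38;2;80;200;255m[48;2;15;15;25m🬆[38;2;35;35;50m[48;2;15;15;25m🬨[38;2;35;35;50m[48;2;15;15;25m🬂[38;2;35;35;50m[48;2;15;15;25m🬂[0m
[38;2;15;15;25m[48;2;35;35;50m🬰[38;2;15;15;25m[48;2;35;35;50m🬰[38;2;80;200;255m[48;2;30;30;43m🬑[38;2;15;15;25m[48;2;35;35;50m🬰[38;2;15;15;25m[48;2;35;35;50m🬐[38;2;15;15;25m[48;2;35;35;50m🬰[38;2;15;15;25m[48;2;35;35;50m🬰[38;2;35;35;50m[48;2;15;15;25m🬛[38;2;15;15;25m[48;2;35;35;50m🬰[38;2;15;15;25m[48;2;35;35;50m🬐[38;2;15;15;25m[48;2;35;35;50m🬰[38;2;21;21;33m[48;2;80;200;255m🬆[0m
[38;2;15;15;25m[48;2;15;15;25m [38;2;15;15;25m[48;2;80;200;255m🬐[38;2;80;200;255m[48;2;80;200;255m [38;2;15;15;25m[48;2;80;200;255m🬸[38;2;15;15;25m[48;2;35;35;50m▌[38;2;15;15;25m[48;2;15;15;25m [38;2;15;15;25m[48;2;15;15;25m [38;2;35;35;50m[48;2;15;15;25m▌[38;2;15;15;25m[48;2;15;15;25m [38;2;15;15;25m[48;2;35;35;50m▌[38;2;15;15;25m[48;2;80;200;255m🬺[38;2;80;200;255m[48;2;15;15;25m🬬[0m
</frame>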